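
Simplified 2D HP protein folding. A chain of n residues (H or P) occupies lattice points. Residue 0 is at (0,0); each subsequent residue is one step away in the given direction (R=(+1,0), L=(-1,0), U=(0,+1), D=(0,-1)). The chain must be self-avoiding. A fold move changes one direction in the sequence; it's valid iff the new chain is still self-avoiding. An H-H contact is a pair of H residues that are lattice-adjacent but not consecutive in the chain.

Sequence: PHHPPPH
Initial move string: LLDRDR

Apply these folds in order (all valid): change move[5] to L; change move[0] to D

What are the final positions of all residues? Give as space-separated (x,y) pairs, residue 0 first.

Initial moves: LLDRDR
Fold: move[5]->L => LLDRDL (positions: [(0, 0), (-1, 0), (-2, 0), (-2, -1), (-1, -1), (-1, -2), (-2, -2)])
Fold: move[0]->D => DLDRDL (positions: [(0, 0), (0, -1), (-1, -1), (-1, -2), (0, -2), (0, -3), (-1, -3)])

Answer: (0,0) (0,-1) (-1,-1) (-1,-2) (0,-2) (0,-3) (-1,-3)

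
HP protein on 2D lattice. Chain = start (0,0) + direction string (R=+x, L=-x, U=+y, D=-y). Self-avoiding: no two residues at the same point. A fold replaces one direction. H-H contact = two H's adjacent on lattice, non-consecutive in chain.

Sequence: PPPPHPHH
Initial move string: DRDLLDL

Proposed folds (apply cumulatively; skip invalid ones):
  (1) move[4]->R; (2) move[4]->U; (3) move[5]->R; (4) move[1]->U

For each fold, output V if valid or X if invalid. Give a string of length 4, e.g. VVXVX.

Answer: XXXX

Derivation:
Initial: DRDLLDL -> [(0, 0), (0, -1), (1, -1), (1, -2), (0, -2), (-1, -2), (-1, -3), (-2, -3)]
Fold 1: move[4]->R => DRDLRDL INVALID (collision), skipped
Fold 2: move[4]->U => DRDLUDL INVALID (collision), skipped
Fold 3: move[5]->R => DRDLLRL INVALID (collision), skipped
Fold 4: move[1]->U => DUDLLDL INVALID (collision), skipped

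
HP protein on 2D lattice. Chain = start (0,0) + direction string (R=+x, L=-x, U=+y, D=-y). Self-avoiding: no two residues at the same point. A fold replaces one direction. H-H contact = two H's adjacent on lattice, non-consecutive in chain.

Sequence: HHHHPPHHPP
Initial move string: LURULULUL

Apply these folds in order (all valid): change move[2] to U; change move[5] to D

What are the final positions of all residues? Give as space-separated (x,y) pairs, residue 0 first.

Answer: (0,0) (-1,0) (-1,1) (-1,2) (-1,3) (-2,3) (-2,2) (-3,2) (-3,3) (-4,3)

Derivation:
Initial moves: LURULULUL
Fold: move[2]->U => LUUULULUL (positions: [(0, 0), (-1, 0), (-1, 1), (-1, 2), (-1, 3), (-2, 3), (-2, 4), (-3, 4), (-3, 5), (-4, 5)])
Fold: move[5]->D => LUUULDLUL (positions: [(0, 0), (-1, 0), (-1, 1), (-1, 2), (-1, 3), (-2, 3), (-2, 2), (-3, 2), (-3, 3), (-4, 3)])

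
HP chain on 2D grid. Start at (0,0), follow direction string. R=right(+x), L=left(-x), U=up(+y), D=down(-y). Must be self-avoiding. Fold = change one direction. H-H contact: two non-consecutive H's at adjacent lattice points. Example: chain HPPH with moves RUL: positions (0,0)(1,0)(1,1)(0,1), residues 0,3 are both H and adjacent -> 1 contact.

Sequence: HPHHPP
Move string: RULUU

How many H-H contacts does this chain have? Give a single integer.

Answer: 1

Derivation:
Positions: [(0, 0), (1, 0), (1, 1), (0, 1), (0, 2), (0, 3)]
H-H contact: residue 0 @(0,0) - residue 3 @(0, 1)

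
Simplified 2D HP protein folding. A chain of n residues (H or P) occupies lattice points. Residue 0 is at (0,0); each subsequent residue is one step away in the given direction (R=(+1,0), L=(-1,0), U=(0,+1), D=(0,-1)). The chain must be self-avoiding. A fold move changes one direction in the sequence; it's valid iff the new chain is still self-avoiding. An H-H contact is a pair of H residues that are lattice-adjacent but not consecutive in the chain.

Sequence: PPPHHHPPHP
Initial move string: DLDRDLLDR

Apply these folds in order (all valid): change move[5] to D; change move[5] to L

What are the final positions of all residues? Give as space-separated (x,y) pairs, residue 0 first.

Initial moves: DLDRDLLDR
Fold: move[5]->D => DLDRDDLDR (positions: [(0, 0), (0, -1), (-1, -1), (-1, -2), (0, -2), (0, -3), (0, -4), (-1, -4), (-1, -5), (0, -5)])
Fold: move[5]->L => DLDRDLLDR (positions: [(0, 0), (0, -1), (-1, -1), (-1, -2), (0, -2), (0, -3), (-1, -3), (-2, -3), (-2, -4), (-1, -4)])

Answer: (0,0) (0,-1) (-1,-1) (-1,-2) (0,-2) (0,-3) (-1,-3) (-2,-3) (-2,-4) (-1,-4)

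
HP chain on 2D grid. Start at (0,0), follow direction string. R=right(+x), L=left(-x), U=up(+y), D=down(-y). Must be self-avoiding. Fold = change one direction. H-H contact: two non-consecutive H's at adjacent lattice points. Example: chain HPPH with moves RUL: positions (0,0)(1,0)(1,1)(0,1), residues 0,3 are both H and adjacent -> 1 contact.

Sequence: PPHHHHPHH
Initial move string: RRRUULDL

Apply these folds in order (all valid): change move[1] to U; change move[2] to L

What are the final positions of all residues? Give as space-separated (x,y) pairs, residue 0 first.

Initial moves: RRRUULDL
Fold: move[1]->U => RURUULDL (positions: [(0, 0), (1, 0), (1, 1), (2, 1), (2, 2), (2, 3), (1, 3), (1, 2), (0, 2)])
Fold: move[2]->L => RULUULDL (positions: [(0, 0), (1, 0), (1, 1), (0, 1), (0, 2), (0, 3), (-1, 3), (-1, 2), (-2, 2)])

Answer: (0,0) (1,0) (1,1) (0,1) (0,2) (0,3) (-1,3) (-1,2) (-2,2)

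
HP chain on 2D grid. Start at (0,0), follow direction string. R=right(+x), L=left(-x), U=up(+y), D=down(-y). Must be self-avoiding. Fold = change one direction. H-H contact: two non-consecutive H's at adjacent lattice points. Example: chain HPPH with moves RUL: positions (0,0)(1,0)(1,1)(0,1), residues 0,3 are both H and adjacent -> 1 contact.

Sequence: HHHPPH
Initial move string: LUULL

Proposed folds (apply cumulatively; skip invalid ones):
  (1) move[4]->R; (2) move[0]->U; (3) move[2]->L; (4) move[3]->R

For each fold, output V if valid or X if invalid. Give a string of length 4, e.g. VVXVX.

Answer: XVVX

Derivation:
Initial: LUULL -> [(0, 0), (-1, 0), (-1, 1), (-1, 2), (-2, 2), (-3, 2)]
Fold 1: move[4]->R => LUULR INVALID (collision), skipped
Fold 2: move[0]->U => UUULL VALID
Fold 3: move[2]->L => UULLL VALID
Fold 4: move[3]->R => UULRL INVALID (collision), skipped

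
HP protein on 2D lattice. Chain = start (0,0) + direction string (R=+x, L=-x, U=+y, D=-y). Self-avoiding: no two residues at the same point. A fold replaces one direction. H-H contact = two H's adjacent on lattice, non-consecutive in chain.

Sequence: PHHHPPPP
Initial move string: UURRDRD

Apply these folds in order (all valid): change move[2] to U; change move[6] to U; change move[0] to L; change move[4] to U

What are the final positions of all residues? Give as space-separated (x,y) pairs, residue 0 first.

Initial moves: UURRDRD
Fold: move[2]->U => UUURDRD (positions: [(0, 0), (0, 1), (0, 2), (0, 3), (1, 3), (1, 2), (2, 2), (2, 1)])
Fold: move[6]->U => UUURDRU (positions: [(0, 0), (0, 1), (0, 2), (0, 3), (1, 3), (1, 2), (2, 2), (2, 3)])
Fold: move[0]->L => LUURDRU (positions: [(0, 0), (-1, 0), (-1, 1), (-1, 2), (0, 2), (0, 1), (1, 1), (1, 2)])
Fold: move[4]->U => LUURURU (positions: [(0, 0), (-1, 0), (-1, 1), (-1, 2), (0, 2), (0, 3), (1, 3), (1, 4)])

Answer: (0,0) (-1,0) (-1,1) (-1,2) (0,2) (0,3) (1,3) (1,4)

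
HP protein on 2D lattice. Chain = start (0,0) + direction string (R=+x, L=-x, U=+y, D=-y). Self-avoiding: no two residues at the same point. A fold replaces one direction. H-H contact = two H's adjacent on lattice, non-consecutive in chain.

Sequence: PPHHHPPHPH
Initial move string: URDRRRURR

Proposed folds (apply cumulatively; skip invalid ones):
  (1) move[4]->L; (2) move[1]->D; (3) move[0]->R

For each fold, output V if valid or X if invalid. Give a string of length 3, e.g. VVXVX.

Answer: XXV

Derivation:
Initial: URDRRRURR -> [(0, 0), (0, 1), (1, 1), (1, 0), (2, 0), (3, 0), (4, 0), (4, 1), (5, 1), (6, 1)]
Fold 1: move[4]->L => URDRLRURR INVALID (collision), skipped
Fold 2: move[1]->D => UDDRRRURR INVALID (collision), skipped
Fold 3: move[0]->R => RRDRRRURR VALID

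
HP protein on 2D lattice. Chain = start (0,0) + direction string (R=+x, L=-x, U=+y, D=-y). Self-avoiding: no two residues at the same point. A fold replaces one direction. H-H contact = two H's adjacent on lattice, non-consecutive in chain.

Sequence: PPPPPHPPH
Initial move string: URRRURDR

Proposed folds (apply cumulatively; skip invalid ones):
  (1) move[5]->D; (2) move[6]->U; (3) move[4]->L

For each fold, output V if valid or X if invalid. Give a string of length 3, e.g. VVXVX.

Answer: XVX

Derivation:
Initial: URRRURDR -> [(0, 0), (0, 1), (1, 1), (2, 1), (3, 1), (3, 2), (4, 2), (4, 1), (5, 1)]
Fold 1: move[5]->D => URRRUDDR INVALID (collision), skipped
Fold 2: move[6]->U => URRRURUR VALID
Fold 3: move[4]->L => URRRLRUR INVALID (collision), skipped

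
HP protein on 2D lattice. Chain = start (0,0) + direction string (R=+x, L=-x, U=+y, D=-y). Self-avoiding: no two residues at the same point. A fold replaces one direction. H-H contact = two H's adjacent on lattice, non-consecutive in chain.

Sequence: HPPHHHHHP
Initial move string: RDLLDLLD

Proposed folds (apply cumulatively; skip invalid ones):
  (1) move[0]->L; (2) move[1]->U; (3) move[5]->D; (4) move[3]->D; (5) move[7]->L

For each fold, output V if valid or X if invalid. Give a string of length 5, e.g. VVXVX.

Initial: RDLLDLLD -> [(0, 0), (1, 0), (1, -1), (0, -1), (-1, -1), (-1, -2), (-2, -2), (-3, -2), (-3, -3)]
Fold 1: move[0]->L => LDLLDLLD VALID
Fold 2: move[1]->U => LULLDLLD VALID
Fold 3: move[5]->D => LULLDDLD VALID
Fold 4: move[3]->D => LULDDDLD VALID
Fold 5: move[7]->L => LULDDDLL VALID

Answer: VVVVV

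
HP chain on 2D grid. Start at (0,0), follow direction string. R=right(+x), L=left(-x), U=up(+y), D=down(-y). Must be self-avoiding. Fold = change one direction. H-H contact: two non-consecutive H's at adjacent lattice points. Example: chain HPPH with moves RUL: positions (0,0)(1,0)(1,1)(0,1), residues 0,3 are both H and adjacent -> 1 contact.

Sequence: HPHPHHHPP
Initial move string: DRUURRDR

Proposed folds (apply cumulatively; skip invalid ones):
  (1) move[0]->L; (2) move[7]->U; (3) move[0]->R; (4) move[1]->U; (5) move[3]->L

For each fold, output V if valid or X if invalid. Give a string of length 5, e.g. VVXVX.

Initial: DRUURRDR -> [(0, 0), (0, -1), (1, -1), (1, 0), (1, 1), (2, 1), (3, 1), (3, 0), (4, 0)]
Fold 1: move[0]->L => LRUURRDR INVALID (collision), skipped
Fold 2: move[7]->U => DRUURRDU INVALID (collision), skipped
Fold 3: move[0]->R => RRUURRDR VALID
Fold 4: move[1]->U => RUUURRDR VALID
Fold 5: move[3]->L => RUULRRDR INVALID (collision), skipped

Answer: XXVVX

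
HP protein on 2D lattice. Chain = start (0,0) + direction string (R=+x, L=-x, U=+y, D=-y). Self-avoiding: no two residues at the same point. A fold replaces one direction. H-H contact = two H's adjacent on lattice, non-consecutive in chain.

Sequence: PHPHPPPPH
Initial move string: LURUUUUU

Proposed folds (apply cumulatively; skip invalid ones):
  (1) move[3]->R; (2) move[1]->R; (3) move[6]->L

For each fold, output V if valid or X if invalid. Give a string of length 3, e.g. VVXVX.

Initial: LURUUUUU -> [(0, 0), (-1, 0), (-1, 1), (0, 1), (0, 2), (0, 3), (0, 4), (0, 5), (0, 6)]
Fold 1: move[3]->R => LURRUUUU VALID
Fold 2: move[1]->R => LRRRUUUU INVALID (collision), skipped
Fold 3: move[6]->L => LURRUULU VALID

Answer: VXV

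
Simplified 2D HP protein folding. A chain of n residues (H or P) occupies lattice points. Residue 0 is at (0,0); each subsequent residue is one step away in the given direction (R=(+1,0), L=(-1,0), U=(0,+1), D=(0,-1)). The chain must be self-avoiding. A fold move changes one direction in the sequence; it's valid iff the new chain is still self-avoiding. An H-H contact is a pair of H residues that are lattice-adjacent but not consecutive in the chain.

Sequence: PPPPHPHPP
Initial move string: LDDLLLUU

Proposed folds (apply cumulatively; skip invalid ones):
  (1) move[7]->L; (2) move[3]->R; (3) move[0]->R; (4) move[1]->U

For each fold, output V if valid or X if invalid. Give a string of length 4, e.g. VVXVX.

Initial: LDDLLLUU -> [(0, 0), (-1, 0), (-1, -1), (-1, -2), (-2, -2), (-3, -2), (-4, -2), (-4, -1), (-4, 0)]
Fold 1: move[7]->L => LDDLLLUL VALID
Fold 2: move[3]->R => LDDRLLUL INVALID (collision), skipped
Fold 3: move[0]->R => RDDLLLUL VALID
Fold 4: move[1]->U => RUDLLLUL INVALID (collision), skipped

Answer: VXVX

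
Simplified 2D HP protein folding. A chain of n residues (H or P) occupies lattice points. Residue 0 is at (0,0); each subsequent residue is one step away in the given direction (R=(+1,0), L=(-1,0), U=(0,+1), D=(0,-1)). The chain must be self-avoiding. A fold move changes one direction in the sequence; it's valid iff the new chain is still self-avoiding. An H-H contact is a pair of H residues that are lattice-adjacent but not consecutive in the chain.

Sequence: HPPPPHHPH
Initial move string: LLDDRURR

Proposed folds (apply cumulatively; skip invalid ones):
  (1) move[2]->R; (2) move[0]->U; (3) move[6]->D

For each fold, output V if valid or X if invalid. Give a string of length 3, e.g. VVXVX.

Answer: XXX

Derivation:
Initial: LLDDRURR -> [(0, 0), (-1, 0), (-2, 0), (-2, -1), (-2, -2), (-1, -2), (-1, -1), (0, -1), (1, -1)]
Fold 1: move[2]->R => LLRDRURR INVALID (collision), skipped
Fold 2: move[0]->U => ULDDRURR INVALID (collision), skipped
Fold 3: move[6]->D => LLDDRUDR INVALID (collision), skipped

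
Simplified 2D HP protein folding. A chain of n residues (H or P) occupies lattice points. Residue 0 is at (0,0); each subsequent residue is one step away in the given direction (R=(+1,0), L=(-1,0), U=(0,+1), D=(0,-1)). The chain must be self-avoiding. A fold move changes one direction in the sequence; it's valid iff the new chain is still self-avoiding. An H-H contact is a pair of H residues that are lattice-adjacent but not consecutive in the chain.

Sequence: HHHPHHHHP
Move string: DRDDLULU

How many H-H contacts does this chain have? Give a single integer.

Positions: [(0, 0), (0, -1), (1, -1), (1, -2), (1, -3), (0, -3), (0, -2), (-1, -2), (-1, -1)]
H-H contact: residue 1 @(0,-1) - residue 6 @(0, -2)

Answer: 1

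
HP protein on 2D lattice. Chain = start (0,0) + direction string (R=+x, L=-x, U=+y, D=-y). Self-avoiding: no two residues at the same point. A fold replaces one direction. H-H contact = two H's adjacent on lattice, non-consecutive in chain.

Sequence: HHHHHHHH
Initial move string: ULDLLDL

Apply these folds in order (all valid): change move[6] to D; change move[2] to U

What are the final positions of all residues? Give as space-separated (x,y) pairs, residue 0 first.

Initial moves: ULDLLDL
Fold: move[6]->D => ULDLLDD (positions: [(0, 0), (0, 1), (-1, 1), (-1, 0), (-2, 0), (-3, 0), (-3, -1), (-3, -2)])
Fold: move[2]->U => ULULLDD (positions: [(0, 0), (0, 1), (-1, 1), (-1, 2), (-2, 2), (-3, 2), (-3, 1), (-3, 0)])

Answer: (0,0) (0,1) (-1,1) (-1,2) (-2,2) (-3,2) (-3,1) (-3,0)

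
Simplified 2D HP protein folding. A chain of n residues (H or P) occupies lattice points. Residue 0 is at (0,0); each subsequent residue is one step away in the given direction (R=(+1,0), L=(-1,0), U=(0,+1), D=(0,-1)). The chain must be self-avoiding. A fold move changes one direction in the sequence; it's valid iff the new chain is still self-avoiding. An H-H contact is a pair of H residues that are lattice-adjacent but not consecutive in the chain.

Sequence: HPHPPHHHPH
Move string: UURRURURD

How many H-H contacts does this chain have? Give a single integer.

Positions: [(0, 0), (0, 1), (0, 2), (1, 2), (2, 2), (2, 3), (3, 3), (3, 4), (4, 4), (4, 3)]
H-H contact: residue 6 @(3,3) - residue 9 @(4, 3)

Answer: 1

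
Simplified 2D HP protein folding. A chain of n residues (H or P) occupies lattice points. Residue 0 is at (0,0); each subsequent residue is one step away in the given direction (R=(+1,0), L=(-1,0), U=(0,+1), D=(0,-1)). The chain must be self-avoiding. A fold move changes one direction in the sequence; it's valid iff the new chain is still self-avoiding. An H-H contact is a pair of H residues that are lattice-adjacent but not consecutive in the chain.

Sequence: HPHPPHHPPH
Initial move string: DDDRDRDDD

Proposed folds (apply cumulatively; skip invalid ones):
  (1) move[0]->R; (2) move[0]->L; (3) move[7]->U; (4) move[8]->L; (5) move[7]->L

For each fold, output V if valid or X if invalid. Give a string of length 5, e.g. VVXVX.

Initial: DDDRDRDDD -> [(0, 0), (0, -1), (0, -2), (0, -3), (1, -3), (1, -4), (2, -4), (2, -5), (2, -6), (2, -7)]
Fold 1: move[0]->R => RDDRDRDDD VALID
Fold 2: move[0]->L => LDDRDRDDD VALID
Fold 3: move[7]->U => LDDRDRDUD INVALID (collision), skipped
Fold 4: move[8]->L => LDDRDRDDL VALID
Fold 5: move[7]->L => LDDRDRDLL VALID

Answer: VVXVV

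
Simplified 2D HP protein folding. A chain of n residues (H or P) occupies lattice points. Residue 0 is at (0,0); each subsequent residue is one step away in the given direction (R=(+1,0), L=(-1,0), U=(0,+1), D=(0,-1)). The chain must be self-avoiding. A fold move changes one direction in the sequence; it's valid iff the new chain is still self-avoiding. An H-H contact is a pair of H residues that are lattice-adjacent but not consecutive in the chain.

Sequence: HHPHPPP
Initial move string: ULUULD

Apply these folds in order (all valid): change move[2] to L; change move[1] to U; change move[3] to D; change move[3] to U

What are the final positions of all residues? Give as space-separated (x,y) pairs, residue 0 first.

Initial moves: ULUULD
Fold: move[2]->L => ULLULD (positions: [(0, 0), (0, 1), (-1, 1), (-2, 1), (-2, 2), (-3, 2), (-3, 1)])
Fold: move[1]->U => UULULD (positions: [(0, 0), (0, 1), (0, 2), (-1, 2), (-1, 3), (-2, 3), (-2, 2)])
Fold: move[3]->D => UULDLD (positions: [(0, 0), (0, 1), (0, 2), (-1, 2), (-1, 1), (-2, 1), (-2, 0)])
Fold: move[3]->U => UULULD (positions: [(0, 0), (0, 1), (0, 2), (-1, 2), (-1, 3), (-2, 3), (-2, 2)])

Answer: (0,0) (0,1) (0,2) (-1,2) (-1,3) (-2,3) (-2,2)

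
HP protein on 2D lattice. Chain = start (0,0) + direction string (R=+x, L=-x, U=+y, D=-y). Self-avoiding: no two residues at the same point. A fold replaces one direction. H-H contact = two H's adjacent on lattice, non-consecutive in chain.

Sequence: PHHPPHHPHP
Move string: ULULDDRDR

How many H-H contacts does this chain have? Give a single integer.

Answer: 1

Derivation:
Positions: [(0, 0), (0, 1), (-1, 1), (-1, 2), (-2, 2), (-2, 1), (-2, 0), (-1, 0), (-1, -1), (0, -1)]
H-H contact: residue 2 @(-1,1) - residue 5 @(-2, 1)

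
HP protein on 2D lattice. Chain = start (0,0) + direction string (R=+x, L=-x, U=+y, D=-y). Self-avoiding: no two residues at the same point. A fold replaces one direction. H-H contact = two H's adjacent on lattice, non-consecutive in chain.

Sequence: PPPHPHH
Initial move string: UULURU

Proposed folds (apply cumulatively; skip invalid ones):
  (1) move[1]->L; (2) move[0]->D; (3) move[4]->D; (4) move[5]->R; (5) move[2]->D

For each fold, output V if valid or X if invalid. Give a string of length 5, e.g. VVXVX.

Answer: VVXXX

Derivation:
Initial: UULURU -> [(0, 0), (0, 1), (0, 2), (-1, 2), (-1, 3), (0, 3), (0, 4)]
Fold 1: move[1]->L => ULLURU VALID
Fold 2: move[0]->D => DLLURU VALID
Fold 3: move[4]->D => DLLUDU INVALID (collision), skipped
Fold 4: move[5]->R => DLLURR INVALID (collision), skipped
Fold 5: move[2]->D => DLDURU INVALID (collision), skipped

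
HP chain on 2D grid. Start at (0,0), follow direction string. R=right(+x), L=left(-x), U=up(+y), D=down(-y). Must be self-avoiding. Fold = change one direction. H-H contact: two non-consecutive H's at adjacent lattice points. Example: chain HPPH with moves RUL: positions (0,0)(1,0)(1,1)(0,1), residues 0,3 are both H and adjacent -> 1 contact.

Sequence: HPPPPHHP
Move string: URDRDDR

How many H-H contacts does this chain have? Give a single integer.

Positions: [(0, 0), (0, 1), (1, 1), (1, 0), (2, 0), (2, -1), (2, -2), (3, -2)]
No H-H contacts found.

Answer: 0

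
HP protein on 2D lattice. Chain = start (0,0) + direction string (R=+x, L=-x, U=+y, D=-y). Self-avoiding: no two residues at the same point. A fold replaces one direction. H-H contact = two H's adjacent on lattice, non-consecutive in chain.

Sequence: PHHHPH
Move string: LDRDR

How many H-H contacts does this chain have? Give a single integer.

Positions: [(0, 0), (-1, 0), (-1, -1), (0, -1), (0, -2), (1, -2)]
No H-H contacts found.

Answer: 0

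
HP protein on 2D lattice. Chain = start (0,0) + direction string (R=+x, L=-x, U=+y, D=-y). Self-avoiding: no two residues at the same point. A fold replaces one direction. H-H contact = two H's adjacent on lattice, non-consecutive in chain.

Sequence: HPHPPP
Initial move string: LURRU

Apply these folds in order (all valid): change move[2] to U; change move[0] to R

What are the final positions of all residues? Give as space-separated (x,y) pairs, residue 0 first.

Answer: (0,0) (1,0) (1,1) (1,2) (2,2) (2,3)

Derivation:
Initial moves: LURRU
Fold: move[2]->U => LUURU (positions: [(0, 0), (-1, 0), (-1, 1), (-1, 2), (0, 2), (0, 3)])
Fold: move[0]->R => RUURU (positions: [(0, 0), (1, 0), (1, 1), (1, 2), (2, 2), (2, 3)])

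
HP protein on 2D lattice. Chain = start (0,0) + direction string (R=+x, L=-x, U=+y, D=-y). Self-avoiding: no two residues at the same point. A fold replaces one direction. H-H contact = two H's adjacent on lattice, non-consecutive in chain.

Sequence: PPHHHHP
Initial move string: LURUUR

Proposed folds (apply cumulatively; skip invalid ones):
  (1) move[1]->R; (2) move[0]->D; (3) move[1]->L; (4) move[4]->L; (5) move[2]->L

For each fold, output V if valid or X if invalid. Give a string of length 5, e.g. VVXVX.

Initial: LURUUR -> [(0, 0), (-1, 0), (-1, 1), (0, 1), (0, 2), (0, 3), (1, 3)]
Fold 1: move[1]->R => LRRUUR INVALID (collision), skipped
Fold 2: move[0]->D => DURUUR INVALID (collision), skipped
Fold 3: move[1]->L => LLRUUR INVALID (collision), skipped
Fold 4: move[4]->L => LURULR INVALID (collision), skipped
Fold 5: move[2]->L => LULUUR VALID

Answer: XXXXV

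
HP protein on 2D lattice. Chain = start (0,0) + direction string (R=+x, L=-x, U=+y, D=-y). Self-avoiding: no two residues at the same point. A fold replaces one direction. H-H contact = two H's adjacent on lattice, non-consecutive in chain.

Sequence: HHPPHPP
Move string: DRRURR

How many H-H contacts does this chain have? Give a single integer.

Answer: 0

Derivation:
Positions: [(0, 0), (0, -1), (1, -1), (2, -1), (2, 0), (3, 0), (4, 0)]
No H-H contacts found.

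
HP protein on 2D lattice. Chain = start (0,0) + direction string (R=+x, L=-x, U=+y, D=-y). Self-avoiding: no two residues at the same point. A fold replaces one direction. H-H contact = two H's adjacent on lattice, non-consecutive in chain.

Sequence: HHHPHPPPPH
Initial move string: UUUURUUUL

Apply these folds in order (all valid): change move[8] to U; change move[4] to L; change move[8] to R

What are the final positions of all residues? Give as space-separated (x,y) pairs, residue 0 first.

Initial moves: UUUURUUUL
Fold: move[8]->U => UUUURUUUU (positions: [(0, 0), (0, 1), (0, 2), (0, 3), (0, 4), (1, 4), (1, 5), (1, 6), (1, 7), (1, 8)])
Fold: move[4]->L => UUUULUUUU (positions: [(0, 0), (0, 1), (0, 2), (0, 3), (0, 4), (-1, 4), (-1, 5), (-1, 6), (-1, 7), (-1, 8)])
Fold: move[8]->R => UUUULUUUR (positions: [(0, 0), (0, 1), (0, 2), (0, 3), (0, 4), (-1, 4), (-1, 5), (-1, 6), (-1, 7), (0, 7)])

Answer: (0,0) (0,1) (0,2) (0,3) (0,4) (-1,4) (-1,5) (-1,6) (-1,7) (0,7)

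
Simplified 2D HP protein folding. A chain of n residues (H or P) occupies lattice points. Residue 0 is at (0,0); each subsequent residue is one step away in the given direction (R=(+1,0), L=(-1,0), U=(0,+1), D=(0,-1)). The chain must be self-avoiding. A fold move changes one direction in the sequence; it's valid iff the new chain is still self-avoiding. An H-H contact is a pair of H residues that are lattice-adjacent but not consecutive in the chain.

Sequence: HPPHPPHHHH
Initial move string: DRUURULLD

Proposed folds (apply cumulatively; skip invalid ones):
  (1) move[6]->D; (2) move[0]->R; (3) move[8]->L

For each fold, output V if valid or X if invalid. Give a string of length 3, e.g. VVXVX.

Answer: XVV

Derivation:
Initial: DRUURULLD -> [(0, 0), (0, -1), (1, -1), (1, 0), (1, 1), (2, 1), (2, 2), (1, 2), (0, 2), (0, 1)]
Fold 1: move[6]->D => DRUURUDLD INVALID (collision), skipped
Fold 2: move[0]->R => RRUURULLD VALID
Fold 3: move[8]->L => RRUURULLL VALID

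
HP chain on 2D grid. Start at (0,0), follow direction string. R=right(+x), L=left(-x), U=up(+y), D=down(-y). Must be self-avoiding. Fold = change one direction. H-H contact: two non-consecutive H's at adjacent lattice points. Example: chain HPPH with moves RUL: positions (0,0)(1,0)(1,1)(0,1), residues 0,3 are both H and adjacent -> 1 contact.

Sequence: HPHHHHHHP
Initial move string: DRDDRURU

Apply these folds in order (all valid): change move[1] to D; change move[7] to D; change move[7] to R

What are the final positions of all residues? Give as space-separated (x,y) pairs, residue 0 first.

Answer: (0,0) (0,-1) (0,-2) (0,-3) (0,-4) (1,-4) (1,-3) (2,-3) (3,-3)

Derivation:
Initial moves: DRDDRURU
Fold: move[1]->D => DDDDRURU (positions: [(0, 0), (0, -1), (0, -2), (0, -3), (0, -4), (1, -4), (1, -3), (2, -3), (2, -2)])
Fold: move[7]->D => DDDDRURD (positions: [(0, 0), (0, -1), (0, -2), (0, -3), (0, -4), (1, -4), (1, -3), (2, -3), (2, -4)])
Fold: move[7]->R => DDDDRURR (positions: [(0, 0), (0, -1), (0, -2), (0, -3), (0, -4), (1, -4), (1, -3), (2, -3), (3, -3)])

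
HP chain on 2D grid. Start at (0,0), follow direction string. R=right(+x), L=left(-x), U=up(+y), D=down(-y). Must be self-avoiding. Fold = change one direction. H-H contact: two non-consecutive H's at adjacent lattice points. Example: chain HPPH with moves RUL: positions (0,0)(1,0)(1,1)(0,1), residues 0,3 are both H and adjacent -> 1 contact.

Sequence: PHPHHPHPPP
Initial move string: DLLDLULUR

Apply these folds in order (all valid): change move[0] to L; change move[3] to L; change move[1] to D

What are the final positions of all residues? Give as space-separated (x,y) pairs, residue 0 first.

Answer: (0,0) (-1,0) (-1,-1) (-2,-1) (-3,-1) (-4,-1) (-4,0) (-5,0) (-5,1) (-4,1)

Derivation:
Initial moves: DLLDLULUR
Fold: move[0]->L => LLLDLULUR (positions: [(0, 0), (-1, 0), (-2, 0), (-3, 0), (-3, -1), (-4, -1), (-4, 0), (-5, 0), (-5, 1), (-4, 1)])
Fold: move[3]->L => LLLLLULUR (positions: [(0, 0), (-1, 0), (-2, 0), (-3, 0), (-4, 0), (-5, 0), (-5, 1), (-6, 1), (-6, 2), (-5, 2)])
Fold: move[1]->D => LDLLLULUR (positions: [(0, 0), (-1, 0), (-1, -1), (-2, -1), (-3, -1), (-4, -1), (-4, 0), (-5, 0), (-5, 1), (-4, 1)])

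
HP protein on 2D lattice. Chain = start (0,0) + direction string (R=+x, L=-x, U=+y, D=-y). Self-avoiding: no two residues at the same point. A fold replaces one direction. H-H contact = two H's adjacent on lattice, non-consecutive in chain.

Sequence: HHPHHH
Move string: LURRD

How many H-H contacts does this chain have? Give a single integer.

Answer: 2

Derivation:
Positions: [(0, 0), (-1, 0), (-1, 1), (0, 1), (1, 1), (1, 0)]
H-H contact: residue 0 @(0,0) - residue 5 @(1, 0)
H-H contact: residue 0 @(0,0) - residue 3 @(0, 1)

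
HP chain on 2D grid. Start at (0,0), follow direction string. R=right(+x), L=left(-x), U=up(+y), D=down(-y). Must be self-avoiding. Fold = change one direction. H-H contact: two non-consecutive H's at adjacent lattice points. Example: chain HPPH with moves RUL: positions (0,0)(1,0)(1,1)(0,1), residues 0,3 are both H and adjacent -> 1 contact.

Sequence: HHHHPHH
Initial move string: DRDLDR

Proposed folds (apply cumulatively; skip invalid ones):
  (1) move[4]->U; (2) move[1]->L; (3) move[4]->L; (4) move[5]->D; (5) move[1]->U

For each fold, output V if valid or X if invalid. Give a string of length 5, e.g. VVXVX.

Initial: DRDLDR -> [(0, 0), (0, -1), (1, -1), (1, -2), (0, -2), (0, -3), (1, -3)]
Fold 1: move[4]->U => DRDLUR INVALID (collision), skipped
Fold 2: move[1]->L => DLDLDR VALID
Fold 3: move[4]->L => DLDLLR INVALID (collision), skipped
Fold 4: move[5]->D => DLDLDD VALID
Fold 5: move[1]->U => DUDLDD INVALID (collision), skipped

Answer: XVXVX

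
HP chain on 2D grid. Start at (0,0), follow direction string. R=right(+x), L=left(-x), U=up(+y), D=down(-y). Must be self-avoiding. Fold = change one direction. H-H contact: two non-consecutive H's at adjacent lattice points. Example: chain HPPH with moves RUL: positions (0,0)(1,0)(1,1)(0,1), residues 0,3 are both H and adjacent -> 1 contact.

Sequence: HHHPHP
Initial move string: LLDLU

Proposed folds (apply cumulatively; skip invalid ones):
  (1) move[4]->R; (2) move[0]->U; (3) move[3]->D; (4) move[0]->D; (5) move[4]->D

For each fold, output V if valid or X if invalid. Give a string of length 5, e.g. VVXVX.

Answer: XVXVV

Derivation:
Initial: LLDLU -> [(0, 0), (-1, 0), (-2, 0), (-2, -1), (-3, -1), (-3, 0)]
Fold 1: move[4]->R => LLDLR INVALID (collision), skipped
Fold 2: move[0]->U => ULDLU VALID
Fold 3: move[3]->D => ULDDU INVALID (collision), skipped
Fold 4: move[0]->D => DLDLU VALID
Fold 5: move[4]->D => DLDLD VALID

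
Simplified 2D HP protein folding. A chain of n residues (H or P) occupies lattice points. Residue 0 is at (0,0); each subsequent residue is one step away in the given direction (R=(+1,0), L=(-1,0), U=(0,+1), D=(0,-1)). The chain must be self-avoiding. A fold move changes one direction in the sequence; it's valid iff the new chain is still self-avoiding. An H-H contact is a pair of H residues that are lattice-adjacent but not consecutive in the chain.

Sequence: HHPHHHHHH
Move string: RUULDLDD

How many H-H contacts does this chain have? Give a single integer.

Positions: [(0, 0), (1, 0), (1, 1), (1, 2), (0, 2), (0, 1), (-1, 1), (-1, 0), (-1, -1)]
H-H contact: residue 0 @(0,0) - residue 7 @(-1, 0)
H-H contact: residue 0 @(0,0) - residue 5 @(0, 1)

Answer: 2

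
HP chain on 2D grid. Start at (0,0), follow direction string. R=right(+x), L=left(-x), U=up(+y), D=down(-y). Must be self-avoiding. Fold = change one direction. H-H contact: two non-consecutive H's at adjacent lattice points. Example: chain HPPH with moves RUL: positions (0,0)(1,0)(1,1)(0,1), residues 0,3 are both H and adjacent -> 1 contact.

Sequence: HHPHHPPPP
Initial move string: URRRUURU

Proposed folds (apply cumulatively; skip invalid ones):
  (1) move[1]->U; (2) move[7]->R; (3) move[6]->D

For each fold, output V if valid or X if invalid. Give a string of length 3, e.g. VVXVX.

Initial: URRRUURU -> [(0, 0), (0, 1), (1, 1), (2, 1), (3, 1), (3, 2), (3, 3), (4, 3), (4, 4)]
Fold 1: move[1]->U => UURRUURU VALID
Fold 2: move[7]->R => UURRUURR VALID
Fold 3: move[6]->D => UURRUUDR INVALID (collision), skipped

Answer: VVX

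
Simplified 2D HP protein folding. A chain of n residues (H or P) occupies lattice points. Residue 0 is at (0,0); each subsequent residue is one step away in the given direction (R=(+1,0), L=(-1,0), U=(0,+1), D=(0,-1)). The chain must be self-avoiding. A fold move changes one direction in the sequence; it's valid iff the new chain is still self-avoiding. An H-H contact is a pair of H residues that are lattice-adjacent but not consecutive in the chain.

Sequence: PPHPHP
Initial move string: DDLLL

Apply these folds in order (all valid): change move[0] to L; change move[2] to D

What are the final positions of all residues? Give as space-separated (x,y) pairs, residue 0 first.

Answer: (0,0) (-1,0) (-1,-1) (-1,-2) (-2,-2) (-3,-2)

Derivation:
Initial moves: DDLLL
Fold: move[0]->L => LDLLL (positions: [(0, 0), (-1, 0), (-1, -1), (-2, -1), (-3, -1), (-4, -1)])
Fold: move[2]->D => LDDLL (positions: [(0, 0), (-1, 0), (-1, -1), (-1, -2), (-2, -2), (-3, -2)])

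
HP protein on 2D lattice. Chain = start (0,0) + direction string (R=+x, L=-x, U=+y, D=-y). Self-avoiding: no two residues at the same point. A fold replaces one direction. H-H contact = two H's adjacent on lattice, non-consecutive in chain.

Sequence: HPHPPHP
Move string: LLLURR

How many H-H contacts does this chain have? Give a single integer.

Answer: 1

Derivation:
Positions: [(0, 0), (-1, 0), (-2, 0), (-3, 0), (-3, 1), (-2, 1), (-1, 1)]
H-H contact: residue 2 @(-2,0) - residue 5 @(-2, 1)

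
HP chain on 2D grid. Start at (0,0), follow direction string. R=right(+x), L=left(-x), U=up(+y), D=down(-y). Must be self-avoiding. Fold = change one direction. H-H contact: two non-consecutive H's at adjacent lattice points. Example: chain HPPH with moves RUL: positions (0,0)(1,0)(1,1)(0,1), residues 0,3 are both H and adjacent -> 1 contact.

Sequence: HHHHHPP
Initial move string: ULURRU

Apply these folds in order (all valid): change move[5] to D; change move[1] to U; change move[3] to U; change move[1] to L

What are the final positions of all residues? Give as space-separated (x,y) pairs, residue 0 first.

Initial moves: ULURRU
Fold: move[5]->D => ULURRD (positions: [(0, 0), (0, 1), (-1, 1), (-1, 2), (0, 2), (1, 2), (1, 1)])
Fold: move[1]->U => UUURRD (positions: [(0, 0), (0, 1), (0, 2), (0, 3), (1, 3), (2, 3), (2, 2)])
Fold: move[3]->U => UUUURD (positions: [(0, 0), (0, 1), (0, 2), (0, 3), (0, 4), (1, 4), (1, 3)])
Fold: move[1]->L => ULUURD (positions: [(0, 0), (0, 1), (-1, 1), (-1, 2), (-1, 3), (0, 3), (0, 2)])

Answer: (0,0) (0,1) (-1,1) (-1,2) (-1,3) (0,3) (0,2)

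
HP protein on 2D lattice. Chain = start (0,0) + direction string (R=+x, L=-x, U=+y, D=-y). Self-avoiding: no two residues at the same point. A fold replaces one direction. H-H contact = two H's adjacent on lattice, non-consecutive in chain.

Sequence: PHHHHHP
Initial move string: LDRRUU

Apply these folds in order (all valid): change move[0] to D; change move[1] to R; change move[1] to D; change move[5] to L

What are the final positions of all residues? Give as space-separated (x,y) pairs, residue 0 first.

Answer: (0,0) (0,-1) (0,-2) (1,-2) (2,-2) (2,-1) (1,-1)

Derivation:
Initial moves: LDRRUU
Fold: move[0]->D => DDRRUU (positions: [(0, 0), (0, -1), (0, -2), (1, -2), (2, -2), (2, -1), (2, 0)])
Fold: move[1]->R => DRRRUU (positions: [(0, 0), (0, -1), (1, -1), (2, -1), (3, -1), (3, 0), (3, 1)])
Fold: move[1]->D => DDRRUU (positions: [(0, 0), (0, -1), (0, -2), (1, -2), (2, -2), (2, -1), (2, 0)])
Fold: move[5]->L => DDRRUL (positions: [(0, 0), (0, -1), (0, -2), (1, -2), (2, -2), (2, -1), (1, -1)])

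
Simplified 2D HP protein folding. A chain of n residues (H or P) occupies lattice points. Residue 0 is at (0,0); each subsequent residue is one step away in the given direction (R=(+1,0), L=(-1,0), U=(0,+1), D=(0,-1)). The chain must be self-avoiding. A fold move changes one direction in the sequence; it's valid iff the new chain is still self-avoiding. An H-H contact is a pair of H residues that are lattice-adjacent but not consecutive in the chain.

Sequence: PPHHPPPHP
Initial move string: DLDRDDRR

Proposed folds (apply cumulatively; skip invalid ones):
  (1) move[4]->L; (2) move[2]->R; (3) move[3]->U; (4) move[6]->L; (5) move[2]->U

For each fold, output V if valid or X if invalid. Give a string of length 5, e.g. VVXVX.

Initial: DLDRDDRR -> [(0, 0), (0, -1), (-1, -1), (-1, -2), (0, -2), (0, -3), (0, -4), (1, -4), (2, -4)]
Fold 1: move[4]->L => DLDRLDRR INVALID (collision), skipped
Fold 2: move[2]->R => DLRRDDRR INVALID (collision), skipped
Fold 3: move[3]->U => DLDUDDRR INVALID (collision), skipped
Fold 4: move[6]->L => DLDRDDLR INVALID (collision), skipped
Fold 5: move[2]->U => DLURDDRR INVALID (collision), skipped

Answer: XXXXX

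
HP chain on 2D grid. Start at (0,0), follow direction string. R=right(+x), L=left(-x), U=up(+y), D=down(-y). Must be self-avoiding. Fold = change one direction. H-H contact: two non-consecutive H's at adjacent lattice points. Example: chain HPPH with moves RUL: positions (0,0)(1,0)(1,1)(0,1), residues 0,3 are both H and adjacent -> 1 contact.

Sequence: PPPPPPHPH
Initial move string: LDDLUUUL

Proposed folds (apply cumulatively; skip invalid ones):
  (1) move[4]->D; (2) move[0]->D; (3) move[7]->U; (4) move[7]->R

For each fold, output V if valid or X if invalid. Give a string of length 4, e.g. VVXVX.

Answer: XVVX

Derivation:
Initial: LDDLUUUL -> [(0, 0), (-1, 0), (-1, -1), (-1, -2), (-2, -2), (-2, -1), (-2, 0), (-2, 1), (-3, 1)]
Fold 1: move[4]->D => LDDLDUUL INVALID (collision), skipped
Fold 2: move[0]->D => DDDLUUUL VALID
Fold 3: move[7]->U => DDDLUUUU VALID
Fold 4: move[7]->R => DDDLUUUR INVALID (collision), skipped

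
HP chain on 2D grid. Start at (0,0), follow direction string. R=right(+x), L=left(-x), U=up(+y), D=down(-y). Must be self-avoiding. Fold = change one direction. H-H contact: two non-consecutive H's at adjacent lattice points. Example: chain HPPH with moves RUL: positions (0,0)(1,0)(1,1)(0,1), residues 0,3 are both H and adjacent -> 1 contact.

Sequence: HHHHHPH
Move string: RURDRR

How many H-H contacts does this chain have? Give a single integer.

Answer: 1

Derivation:
Positions: [(0, 0), (1, 0), (1, 1), (2, 1), (2, 0), (3, 0), (4, 0)]
H-H contact: residue 1 @(1,0) - residue 4 @(2, 0)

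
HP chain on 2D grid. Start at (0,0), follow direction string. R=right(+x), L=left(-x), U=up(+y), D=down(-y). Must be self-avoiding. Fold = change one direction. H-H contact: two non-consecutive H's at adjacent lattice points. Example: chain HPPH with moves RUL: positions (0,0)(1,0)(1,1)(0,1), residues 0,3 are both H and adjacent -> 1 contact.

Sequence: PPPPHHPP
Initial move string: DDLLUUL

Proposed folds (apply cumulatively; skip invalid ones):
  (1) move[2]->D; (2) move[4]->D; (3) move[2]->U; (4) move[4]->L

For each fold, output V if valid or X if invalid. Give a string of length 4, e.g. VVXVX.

Answer: VXXV

Derivation:
Initial: DDLLUUL -> [(0, 0), (0, -1), (0, -2), (-1, -2), (-2, -2), (-2, -1), (-2, 0), (-3, 0)]
Fold 1: move[2]->D => DDDLUUL VALID
Fold 2: move[4]->D => DDDLDUL INVALID (collision), skipped
Fold 3: move[2]->U => DDULUUL INVALID (collision), skipped
Fold 4: move[4]->L => DDDLLUL VALID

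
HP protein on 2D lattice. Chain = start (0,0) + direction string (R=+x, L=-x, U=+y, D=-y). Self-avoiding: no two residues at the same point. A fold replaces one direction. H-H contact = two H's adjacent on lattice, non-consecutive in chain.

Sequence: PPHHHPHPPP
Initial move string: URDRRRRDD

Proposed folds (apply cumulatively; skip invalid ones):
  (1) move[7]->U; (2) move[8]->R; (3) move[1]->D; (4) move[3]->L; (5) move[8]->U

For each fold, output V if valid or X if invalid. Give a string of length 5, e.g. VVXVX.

Answer: XVXXX

Derivation:
Initial: URDRRRRDD -> [(0, 0), (0, 1), (1, 1), (1, 0), (2, 0), (3, 0), (4, 0), (5, 0), (5, -1), (5, -2)]
Fold 1: move[7]->U => URDRRRRUD INVALID (collision), skipped
Fold 2: move[8]->R => URDRRRRDR VALID
Fold 3: move[1]->D => UDDRRRRDR INVALID (collision), skipped
Fold 4: move[3]->L => URDLRRRDR INVALID (collision), skipped
Fold 5: move[8]->U => URDRRRRDU INVALID (collision), skipped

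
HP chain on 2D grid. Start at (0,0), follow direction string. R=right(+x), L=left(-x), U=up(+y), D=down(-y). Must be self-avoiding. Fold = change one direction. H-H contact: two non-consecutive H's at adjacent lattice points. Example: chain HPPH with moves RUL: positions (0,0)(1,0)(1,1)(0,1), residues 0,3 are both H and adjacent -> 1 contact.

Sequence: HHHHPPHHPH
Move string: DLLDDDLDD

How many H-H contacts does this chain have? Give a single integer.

Answer: 0

Derivation:
Positions: [(0, 0), (0, -1), (-1, -1), (-2, -1), (-2, -2), (-2, -3), (-2, -4), (-3, -4), (-3, -5), (-3, -6)]
No H-H contacts found.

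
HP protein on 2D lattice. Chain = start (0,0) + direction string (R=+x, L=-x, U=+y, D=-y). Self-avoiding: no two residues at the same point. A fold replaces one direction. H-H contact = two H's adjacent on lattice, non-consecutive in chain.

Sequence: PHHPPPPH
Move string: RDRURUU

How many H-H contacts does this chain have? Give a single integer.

Answer: 0

Derivation:
Positions: [(0, 0), (1, 0), (1, -1), (2, -1), (2, 0), (3, 0), (3, 1), (3, 2)]
No H-H contacts found.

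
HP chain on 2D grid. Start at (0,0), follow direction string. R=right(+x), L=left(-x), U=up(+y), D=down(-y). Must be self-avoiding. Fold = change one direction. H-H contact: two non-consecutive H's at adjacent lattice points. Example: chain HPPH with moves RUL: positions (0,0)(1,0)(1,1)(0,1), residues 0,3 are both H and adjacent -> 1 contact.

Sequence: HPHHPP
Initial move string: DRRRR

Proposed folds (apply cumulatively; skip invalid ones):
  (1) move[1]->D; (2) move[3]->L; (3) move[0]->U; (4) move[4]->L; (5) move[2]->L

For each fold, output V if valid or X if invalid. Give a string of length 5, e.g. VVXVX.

Initial: DRRRR -> [(0, 0), (0, -1), (1, -1), (2, -1), (3, -1), (4, -1)]
Fold 1: move[1]->D => DDRRR VALID
Fold 2: move[3]->L => DDRLR INVALID (collision), skipped
Fold 3: move[0]->U => UDRRR INVALID (collision), skipped
Fold 4: move[4]->L => DDRRL INVALID (collision), skipped
Fold 5: move[2]->L => DDLRR INVALID (collision), skipped

Answer: VXXXX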